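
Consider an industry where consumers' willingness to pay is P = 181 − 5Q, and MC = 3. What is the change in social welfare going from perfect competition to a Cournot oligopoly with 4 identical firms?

Under competition P = MC = 3, so Q = (181 − 3)/5 = 35.6.
CS = ½·(181 − 3)·35.6 = 3168.4; PS = (3 − 3)·35.6 = 0; TS = 3168.4.
In a 4-firm Cournot equilibrium, symmetry and the first-order condition give q = (181 − 3)/(25) = 7.12. So Q = 28.48 and P = 38.6.
CS = ½·(181 − 38.6)·28.48 = 2027.776; PS = (38.6 − 3)·28.48 = 1013.888; TS = 3041.664.
Change in social welfare: 3041.664 − 3168.4 = −126.736.

Social welfare falls by 126.736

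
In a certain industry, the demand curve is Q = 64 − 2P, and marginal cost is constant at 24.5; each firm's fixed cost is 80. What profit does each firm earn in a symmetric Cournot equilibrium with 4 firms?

Inverting demand: P = 32 − 0.5Q.
Cournot with 4 identical firms: the symmetric best-response condition is 32 − 2.5q = 24.5. Each firm produces q = 3, total output Q = 12, price P = 26.
Each firm's profit = (26 − 24.5)·3 − 80 = −75.5.

π_i = −75.5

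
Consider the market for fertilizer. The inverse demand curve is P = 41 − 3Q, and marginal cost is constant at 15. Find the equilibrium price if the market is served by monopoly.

The monopolist equates marginal revenue to marginal cost: 41 − 6Q = 15, so Q = 13/3. From demand, P = 28.

P = 28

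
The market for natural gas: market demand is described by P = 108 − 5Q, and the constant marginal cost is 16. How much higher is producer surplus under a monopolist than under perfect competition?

Under competition P = MC = 16, so Q = (108 − 16)/5 = 18.4.
PS = (16 − 16)·18.4 = 0.
Monopoly sets MR = MC: 108 − 10Q = 16 ⇒ Q = 9.2, P = 108 − 5·9.2 = 62.
PS = (62 − 16)·9.2 = 423.2.
Change in producer surplus: 423.2 − 0 = 423.2.

PS rises by 423.2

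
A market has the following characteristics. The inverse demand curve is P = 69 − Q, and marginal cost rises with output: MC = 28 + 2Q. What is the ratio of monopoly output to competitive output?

Q_m/Q_c = 0.75

A monopolist chooses Q where MR = MC. MR = 69 − 2Q; setting this equal to 28 + 2Q gives Q = 10.25 and P = 58.75.
Competitive equilibrium sets price equal to marginal cost: 69 − Q = 28 + 2Q, so Q = 41/3 and P = 166/3.
Ratio Q_m/Q_c = 10.25/(41/3) = 0.75.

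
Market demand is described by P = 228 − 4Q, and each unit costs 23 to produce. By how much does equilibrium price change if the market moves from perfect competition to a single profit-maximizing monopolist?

Equilibrium price rises by 102.5

Perfect competition: P = MC = 23, so 228 − 4Q = 23 and Q = 51.25.
A monopolist chooses Q where MR = MC. MR = 228 − 8Q; setting this equal to 23 gives Q = 25.625 and P = 125.5.
Change in equilibrium price: 125.5 − 23 = 102.5.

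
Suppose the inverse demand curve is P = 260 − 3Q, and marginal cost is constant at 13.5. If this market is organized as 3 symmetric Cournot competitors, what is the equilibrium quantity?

Q = 61.625

Cournot with 3 identical firms: the symmetric best-response condition is 260 − 12q = 13.5. Each firm produces q = 493/24, total output Q = 61.625, price P = 75.125.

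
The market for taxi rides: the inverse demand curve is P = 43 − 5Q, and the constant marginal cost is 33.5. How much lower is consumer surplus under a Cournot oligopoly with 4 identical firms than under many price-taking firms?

Perfect competition: P = MC = 33.5, so 43 − 5Q = 33.5 and Q = 1.9.
CS = ½·(43 − 33.5)·1.9 = 9.025.
Cournot with 4 identical firms: the symmetric best-response condition is 43 − 25q = 33.5. Each firm produces q = 0.38, total output Q = 1.52, price P = 35.4.
CS = ½·(43 − 35.4)·1.52 = 5.776.
Change in consumer surplus: 5.776 − 9.025 = −3.249.

Consumer surplus falls by 3.249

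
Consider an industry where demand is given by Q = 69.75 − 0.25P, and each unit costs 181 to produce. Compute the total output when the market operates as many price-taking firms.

Inverting demand: P = 279 − 4Q.
Competitive firms price at marginal cost: P = 181, giving Q = 24.5.

Q = 24.5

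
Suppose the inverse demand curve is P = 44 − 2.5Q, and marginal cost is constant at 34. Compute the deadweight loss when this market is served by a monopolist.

Competitive firms price at marginal cost: P = 34, giving Q = 4.
A monopolist chooses Q where MR = MC. MR = 44 − 5Q; setting this equal to 34 gives Q = 2 and P = 39.
DWL is the triangle between Q = 2 and Q = 4: ½·(4 − 2)·(39 − 34) = 5.

DWL = 5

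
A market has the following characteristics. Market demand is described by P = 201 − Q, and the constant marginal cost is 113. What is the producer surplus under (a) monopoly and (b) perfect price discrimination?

A monopolist chooses Q where MR = MC. MR = 201 − 2Q; setting this equal to 113 gives Q = 44 and P = 157.
PS = (157 − 113)·44 = 1936.
Under first-degree price discrimination the firm charges each unit its demand price and produces up to where P = MC, i.e. Q = 88. Consumer surplus is zero; producer surplus equals total surplus.
PS = ½·(201 − 113)·88 = 3872.

Monopoly: PS = 1936; Perfect PD: PS = 3872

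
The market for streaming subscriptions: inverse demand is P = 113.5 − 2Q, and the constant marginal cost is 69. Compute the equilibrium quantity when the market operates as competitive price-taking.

Q = 22.25

Under competition P = MC = 69, so Q = (113.5 − 69)/2 = 22.25.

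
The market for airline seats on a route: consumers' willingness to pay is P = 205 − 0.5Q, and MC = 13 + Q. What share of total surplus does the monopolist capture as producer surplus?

Monopoly sets MR = MC: 205 − Q = 13 + Q ⇒ Q = 96, P = 205 − 0.5·96 = 157.
CS = ½·(205 − 157)·96 = 2304.
PS = P·Q − VC(Q) = 157·96 − (13·96 + ½·1·96²) = 9216.
Share captured = PS/TS = 9216/11520 = 0.8.

PS/TS = 0.8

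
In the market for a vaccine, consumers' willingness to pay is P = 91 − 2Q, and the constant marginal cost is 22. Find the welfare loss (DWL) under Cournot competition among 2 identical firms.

Competitive firms price at marginal cost: P = 22, giving Q = 34.5.
In a 2-firm Cournot equilibrium, symmetry and the first-order condition give q = (91 − 22)/(6) = 11.5. So Q = 23 and P = 45.
DWL is the triangle between Q = 23 and Q = 34.5: ½·(34.5 − 23)·(45 − 22) = 132.25.

DWL = 132.25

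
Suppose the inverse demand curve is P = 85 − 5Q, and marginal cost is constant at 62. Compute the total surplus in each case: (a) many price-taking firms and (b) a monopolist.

Competitive firms price at marginal cost: P = 62, giving Q = 4.6.
CS = ½·(85 − 62)·4.6 = 52.9; PS = (62 − 62)·4.6 = 0; TS = 52.9.
Monopoly sets MR = MC: 85 − 10Q = 62 ⇒ Q = 2.3, P = 85 − 5·2.3 = 73.5.
CS = ½·(85 − 73.5)·2.3 = 13.225; PS = (73.5 − 62)·2.3 = 26.45; TS = 39.675.

Competition: TS = 52.9; Monopoly: TS = 39.675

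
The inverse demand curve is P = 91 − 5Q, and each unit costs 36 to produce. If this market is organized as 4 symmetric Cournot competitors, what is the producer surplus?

With 4 symmetric Cournot firms, each firm's FOC gives 91 − 25q = 36, so q = 2.2, Q = 4·2.2 = 8.8, and P = 47.
PS = (47 − 36)·8.8 = 96.8.

PS = 96.8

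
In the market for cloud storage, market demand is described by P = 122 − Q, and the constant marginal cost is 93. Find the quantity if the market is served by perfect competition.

Q = 29

Under competition P = MC = 93, so Q = (122 − 93)/1 = 29.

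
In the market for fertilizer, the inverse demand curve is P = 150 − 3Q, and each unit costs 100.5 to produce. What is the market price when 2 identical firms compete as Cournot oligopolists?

With 2 symmetric Cournot firms, each firm's FOC gives 150 − 9q = 100.5, so q = 5.5, Q = 2·5.5 = 11, and P = 117.

P = 117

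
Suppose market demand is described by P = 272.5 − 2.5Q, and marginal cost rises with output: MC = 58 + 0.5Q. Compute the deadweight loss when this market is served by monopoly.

Under competition P = MC: 272.5 − 2.5Q = 58 + 0.5Q ⇒ Q = 71.5, P = 93.75.
The monopolist equates marginal revenue to marginal cost: 272.5 − 5Q = 58 + 0.5Q, so Q = 39. From demand, P = 175.
CS = ½·(272.5 − 93.75)·71.5 = 102245/16; PS = (93.75·71.5 − 58·71.5 − ½·0.5·71.5²) = 20449/16; TS = 7668.375.
CS = ½·(272.5 − 175)·39 = 1901.25; PS = (175·39 − 58·39 − ½·0.5·39²) = 4182.75; TS = 6084.
DWL = 7668.375 − 6084 = 1584.375.

DWL = 1584.375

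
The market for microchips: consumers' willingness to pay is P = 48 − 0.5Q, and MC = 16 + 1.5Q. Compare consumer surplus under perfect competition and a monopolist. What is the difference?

CS falls by 23.04

Under competition P = MC: 48 − 0.5Q = 16 + 1.5Q ⇒ Q = 16, P = 40.
CS = ½·(48 − 40)·16 = 64.
A monopolist chooses Q where MR = MC. MR = 48 − Q; setting this equal to 16 + 1.5Q gives Q = 12.8 and P = 41.6.
CS = ½·(48 − 41.6)·12.8 = 40.96.
Change in consumer surplus: 40.96 − 64 = −23.04.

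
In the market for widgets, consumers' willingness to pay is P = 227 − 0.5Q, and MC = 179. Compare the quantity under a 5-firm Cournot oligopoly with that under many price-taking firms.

Cournot: Q = 80; Competition: Q = 96

In a 5-firm Cournot equilibrium, symmetry and the first-order condition give q = (227 − 179)/(3) = 16. So Q = 80 and P = 187.
Under competition P = MC = 179, so Q = (227 − 179)/0.5 = 96.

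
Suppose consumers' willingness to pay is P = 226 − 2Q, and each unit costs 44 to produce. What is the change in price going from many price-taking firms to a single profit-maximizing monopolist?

Competitive firms price at marginal cost: P = 44, giving Q = 91.
Monopoly sets MR = MC: 226 − 4Q = 44 ⇒ Q = 45.5, P = 226 − 2·45.5 = 135.
Change in price: 135 − 44 = 91.

Price rises by 91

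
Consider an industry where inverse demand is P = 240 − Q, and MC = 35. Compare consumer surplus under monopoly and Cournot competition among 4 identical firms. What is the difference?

A monopolist chooses Q where MR = MC. MR = 240 − 2Q; setting this equal to 35 gives Q = 102.5 and P = 137.5.
CS = ½·(240 − 137.5)·102.5 = 5253.125.
In a 4-firm Cournot equilibrium, symmetry and the first-order condition give q = (240 − 35)/(5) = 41. So Q = 164 and P = 76.
CS = ½·(240 − 76)·164 = 13448.
Change in consumer surplus: 13448 − 5253.125 = 8194.875.

Consumer surplus rises by 8194.875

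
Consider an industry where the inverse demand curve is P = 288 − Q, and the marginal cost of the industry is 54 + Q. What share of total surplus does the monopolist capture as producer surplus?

PS/TS = 0.75

The monopolist equates marginal revenue to marginal cost: 288 − 2Q = 54 + Q, so Q = 78. From demand, P = 210.
CS = ½·(288 − 210)·78 = 3042.
PS = P·Q − VC(Q) = 210·78 − (54·78 + ½·1·78²) = 9126.
Share captured = PS/TS = 9126/12168 = 0.75.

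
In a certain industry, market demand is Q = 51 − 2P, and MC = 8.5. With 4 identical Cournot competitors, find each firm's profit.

Inverting demand: P = 25.5 − 0.5Q.
Cournot with 4 identical firms: the symmetric best-response condition is 25.5 − 2.5q = 8.5. Each firm produces q = 6.8, total output Q = 27.2, price P = 11.9.
Each firm's profit = (11.9 − 8.5)·6.8 = 23.12.

π_i = 23.12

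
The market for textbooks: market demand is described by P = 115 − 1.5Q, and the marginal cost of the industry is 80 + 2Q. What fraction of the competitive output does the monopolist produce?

The monopolist equates marginal revenue to marginal cost: 115 − 3Q = 80 + 2Q, so Q = 7. From demand, P = 104.5.
Under competition P = MC: 115 − 1.5Q = 80 + 2Q ⇒ Q = 10, P = 100.
Ratio Q_m/Q_c = 7/10 = 0.7.

Q_m/Q_c = 0.7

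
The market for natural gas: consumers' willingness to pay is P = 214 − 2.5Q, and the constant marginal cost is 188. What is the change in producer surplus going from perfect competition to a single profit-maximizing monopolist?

Under competition P = MC = 188, so Q = (214 − 188)/2.5 = 10.4.
PS = (188 − 188)·10.4 = 0.
The monopolist equates marginal revenue to marginal cost: 214 − 5Q = 188, so Q = 5.2. From demand, P = 201.
PS = (201 − 188)·5.2 = 67.6.
Change in producer surplus: 67.6 − 0 = 67.6.

PS rises by 67.6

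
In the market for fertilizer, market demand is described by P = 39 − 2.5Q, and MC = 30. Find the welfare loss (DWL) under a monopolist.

Competitive firms price at marginal cost: P = 30, giving Q = 3.6.
A monopolist chooses Q where MR = MC. MR = 39 − 5Q; setting this equal to 30 gives Q = 1.8 and P = 34.5.
DWL is the triangle between Q = 1.8 and Q = 3.6: ½·(3.6 − 1.8)·(34.5 − 30) = 4.05.

DWL = 4.05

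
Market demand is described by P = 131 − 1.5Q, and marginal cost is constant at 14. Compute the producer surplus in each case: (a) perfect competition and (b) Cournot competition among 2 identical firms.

Competition: PS = 0; Cournot: PS = 2028

Competitive firms price at marginal cost: P = 14, giving Q = 78.
PS = (14 − 14)·78 = 0.
With 2 symmetric Cournot firms, each firm's FOC gives 131 − 4.5q = 14, so q = 26, Q = 2·26 = 52, and P = 53.
PS = (53 − 14)·52 = 2028.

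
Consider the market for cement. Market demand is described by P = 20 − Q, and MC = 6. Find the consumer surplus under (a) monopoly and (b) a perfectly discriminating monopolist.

Monopoly: CS = 24.5; Perfect PD: CS = 0

The monopolist equates marginal revenue to marginal cost: 20 − 2Q = 6, so Q = 7. From demand, P = 13.
CS = ½·(20 − 13)·7 = 24.5.
Under first-degree price discrimination the firm charges each unit its demand price and produces up to where P = MC, i.e. Q = 14. Consumer surplus is zero; producer surplus equals total surplus.
CS = 0.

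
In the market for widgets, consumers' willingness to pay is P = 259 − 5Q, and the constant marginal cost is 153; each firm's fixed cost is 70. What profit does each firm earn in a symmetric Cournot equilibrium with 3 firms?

Cournot with 3 identical firms: the symmetric best-response condition is 259 − 20q = 153. Each firm produces q = 5.3, total output Q = 15.9, price P = 179.5.
Each firm's profit = (179.5 − 153)·5.3 − 70 = 70.45.

π_i = 70.45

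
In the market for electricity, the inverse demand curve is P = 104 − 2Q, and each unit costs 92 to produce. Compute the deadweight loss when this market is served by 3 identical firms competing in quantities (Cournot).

DWL = 2.25

Perfect competition: P = MC = 92, so 104 − 2Q = 92 and Q = 6.
With 3 symmetric Cournot firms, each firm's FOC gives 104 − 8q = 92, so q = 1.5, Q = 3·1.5 = 4.5, and P = 95.
DWL is the triangle between Q = 4.5 and Q = 6: ½·(6 − 4.5)·(95 − 92) = 2.25.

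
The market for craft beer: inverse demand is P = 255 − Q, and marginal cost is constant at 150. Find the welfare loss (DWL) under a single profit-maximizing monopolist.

Perfect competition: P = MC = 150, so 255 − Q = 150 and Q = 105.
Monopoly sets MR = MC: 255 − 2Q = 150 ⇒ Q = 52.5, P = 255 − 52.5 = 202.5.
DWL is the triangle between Q = 52.5 and Q = 105: ½·(105 − 52.5)·(202.5 − 150) = 1378.125.

DWL = 1378.125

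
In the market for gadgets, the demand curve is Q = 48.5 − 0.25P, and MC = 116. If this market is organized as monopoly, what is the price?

Inverting demand: P = 194 − 4Q.
The monopolist equates marginal revenue to marginal cost: 194 − 8Q = 116, so Q = 9.75. From demand, P = 155.

P = 155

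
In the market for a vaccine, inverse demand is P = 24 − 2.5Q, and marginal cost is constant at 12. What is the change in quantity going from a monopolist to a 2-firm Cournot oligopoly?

Q rises by 0.8

The monopolist equates marginal revenue to marginal cost: 24 − 5Q = 12, so Q = 2.4. From demand, P = 18.
In a 2-firm Cournot equilibrium, symmetry and the first-order condition give q = (24 − 12)/(7.5) = 1.6. So Q = 3.2 and P = 16.
Change in quantity: 3.2 − 2.4 = 0.8.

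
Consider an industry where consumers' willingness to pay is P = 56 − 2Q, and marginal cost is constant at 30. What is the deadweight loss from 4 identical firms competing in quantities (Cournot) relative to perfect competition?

DWL = 6.76

Competitive firms price at marginal cost: P = 30, giving Q = 13.
Cournot with 4 identical firms: the symmetric best-response condition is 56 − 10q = 30. Each firm produces q = 2.6, total output Q = 10.4, price P = 35.2.
DWL is the triangle between Q = 10.4 and Q = 13: ½·(13 − 10.4)·(35.2 − 30) = 6.76.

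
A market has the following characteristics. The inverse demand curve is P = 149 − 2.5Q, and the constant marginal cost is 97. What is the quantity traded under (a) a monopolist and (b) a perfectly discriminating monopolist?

Monopoly: Q = 10.4; Perfect PD: Q = 20.8

A monopolist chooses Q where MR = MC. MR = 149 − 5Q; setting this equal to 97 gives Q = 10.4 and P = 123.
With perfect price discrimination, output is the efficient level Q = 20.8 (where demand meets MC), but every buyer pays their willingness to pay: CS = 0 and PS = total surplus.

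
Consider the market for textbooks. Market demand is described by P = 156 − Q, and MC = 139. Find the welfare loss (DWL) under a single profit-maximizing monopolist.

DWL = 36.125

Perfect competition: P = MC = 139, so 156 − Q = 139 and Q = 17.
Monopoly sets MR = MC: 156 − 2Q = 139 ⇒ Q = 8.5, P = 156 − 8.5 = 147.5.
DWL is the triangle between Q = 8.5 and Q = 17: ½·(17 − 8.5)·(147.5 − 139) = 36.125.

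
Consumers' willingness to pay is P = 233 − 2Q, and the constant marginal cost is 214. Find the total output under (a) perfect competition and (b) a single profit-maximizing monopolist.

Competition: Q = 9.5; Monopoly: Q = 4.75

Under competition P = MC = 214, so Q = (233 − 214)/2 = 9.5.
Monopoly sets MR = MC: 233 − 4Q = 214 ⇒ Q = 4.75, P = 233 − 2·4.75 = 223.5.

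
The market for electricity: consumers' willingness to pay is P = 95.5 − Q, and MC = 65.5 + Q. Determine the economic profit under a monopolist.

Monopoly sets MR = MC: 95.5 − 2Q = 65.5 + Q ⇒ Q = 10, P = 95.5 − 10 = 85.5.
Profit = 85.5·10 − (65.5·10 + ½·1·10²) = 150.

Profit = 150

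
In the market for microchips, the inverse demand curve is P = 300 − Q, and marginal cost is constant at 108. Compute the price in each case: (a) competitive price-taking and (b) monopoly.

Competition: P = 108; Monopoly: P = 204

Competitive firms price at marginal cost: P = 108, giving Q = 192.
A monopolist chooses Q where MR = MC. MR = 300 − 2Q; setting this equal to 108 gives Q = 96 and P = 204.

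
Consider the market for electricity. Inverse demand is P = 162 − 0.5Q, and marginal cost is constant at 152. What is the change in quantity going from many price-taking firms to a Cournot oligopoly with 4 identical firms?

Perfect competition: P = MC = 152, so 162 − 0.5Q = 152 and Q = 20.
With 4 symmetric Cournot firms, each firm's FOC gives 162 − 2.5q = 152, so q = 4, Q = 4·4 = 16, and P = 154.
Change in quantity: 16 − 20 = −4.

Q falls by 4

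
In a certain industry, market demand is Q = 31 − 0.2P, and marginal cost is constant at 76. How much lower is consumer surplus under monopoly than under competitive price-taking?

Inverting demand: P = 155 − 5Q.
Competitive firms price at marginal cost: P = 76, giving Q = 15.8.
CS = ½·(155 − 76)·15.8 = 624.1.
The monopolist equates marginal revenue to marginal cost: 155 − 10Q = 76, so Q = 7.9. From demand, P = 115.5.
CS = ½·(155 − 115.5)·7.9 = 156.025.
Change in consumer surplus: 156.025 − 624.1 = −468.075.

Consumer surplus falls by 468.075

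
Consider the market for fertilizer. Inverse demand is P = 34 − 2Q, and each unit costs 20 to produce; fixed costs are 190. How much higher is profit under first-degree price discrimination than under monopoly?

Monopoly sets MR = MC: 34 − 4Q = 20 ⇒ Q = 3.5, P = 34 − 2·3.5 = 27.
Profit = (27 − 20)·3.5 − 190 = −165.5.
A perfectly discriminating monopolist sells every unit with P(Q) ≥ MC(Q), so output equals the competitive quantity Q = 7. Each buyer pays their reservation price, so CS = 0 and the firm captures all surplus.
PS equals the full surplus area, 49. Profit = 49 − 190 = −141.
Change in profit: −141 − −165.5 = 24.5.

π rises by 24.5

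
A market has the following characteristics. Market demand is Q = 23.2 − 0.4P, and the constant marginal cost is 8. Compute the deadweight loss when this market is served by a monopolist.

DWL = 125

Inverting demand: P = 58 − 2.5Q.
Competitive firms price at marginal cost: P = 8, giving Q = 20.
A monopolist chooses Q where MR = MC. MR = 58 − 5Q; setting this equal to 8 gives Q = 10 and P = 33.
DWL is the triangle between Q = 10 and Q = 20: ½·(20 − 10)·(33 − 8) = 125.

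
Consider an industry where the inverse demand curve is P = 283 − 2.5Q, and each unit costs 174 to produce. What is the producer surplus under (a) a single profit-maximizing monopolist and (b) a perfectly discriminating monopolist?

Monopoly: PS = 1188.1; Perfect PD: PS = 2376.2

Monopoly sets MR = MC: 283 − 5Q = 174 ⇒ Q = 21.8, P = 283 − 2.5·21.8 = 228.5.
PS = (228.5 − 174)·21.8 = 1188.1.
A perfectly discriminating monopolist sells every unit with P(Q) ≥ MC(Q), so output equals the competitive quantity Q = 43.6. Each buyer pays their reservation price, so CS = 0 and the firm captures all surplus.
PS = ½·(283 − 174)·43.6 = 2376.2.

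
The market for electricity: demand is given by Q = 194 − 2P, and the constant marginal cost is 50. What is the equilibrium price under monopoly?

P = 73.5

Inverting demand: P = 97 − 0.5Q.
A monopolist chooses Q where MR = MC. MR = 97 − Q; setting this equal to 50 gives Q = 47 and P = 73.5.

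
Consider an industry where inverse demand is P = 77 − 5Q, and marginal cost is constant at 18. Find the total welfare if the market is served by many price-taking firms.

Under competition P = MC = 18, so Q = (77 − 18)/5 = 11.8.
CS = ½·(77 − 18)·11.8 = 348.1; PS = (18 − 18)·11.8 = 0; TS = 348.1.

TS = 348.1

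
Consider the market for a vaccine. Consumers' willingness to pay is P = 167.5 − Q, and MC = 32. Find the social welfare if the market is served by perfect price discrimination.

A perfectly discriminating monopolist sells every unit with P(Q) ≥ MC(Q), so output equals the competitive quantity Q = 135.5. Each buyer pays their reservation price, so CS = 0 and the firm captures all surplus.
TS = 9180.125 (equal to competitive TS).

TS = 9180.125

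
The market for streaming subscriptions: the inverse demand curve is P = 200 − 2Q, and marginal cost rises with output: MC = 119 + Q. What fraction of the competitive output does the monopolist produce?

Monopoly sets MR = MC: 200 − 4Q = 119 + Q ⇒ Q = 16.2, P = 200 − 2·16.2 = 167.6.
Competitive equilibrium sets price equal to marginal cost: 200 − 2Q = 119 + Q, so Q = 27 and P = 146.
Ratio Q_m/Q_c = 16.2/27 = 0.6.

Q_m/Q_c = 0.6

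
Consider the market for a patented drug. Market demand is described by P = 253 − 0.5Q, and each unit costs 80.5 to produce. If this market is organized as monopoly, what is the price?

P = 166.75

The monopolist equates marginal revenue to marginal cost: 253 − Q = 80.5, so Q = 172.5. From demand, P = 166.75.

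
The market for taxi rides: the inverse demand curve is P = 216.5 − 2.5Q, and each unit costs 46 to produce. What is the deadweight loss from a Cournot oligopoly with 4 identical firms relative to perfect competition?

DWL = 232.562

Under competition P = MC = 46, so Q = (216.5 − 46)/2.5 = 68.2.
In a 4-firm Cournot equilibrium, symmetry and the first-order condition give q = (216.5 − 46)/(12.5) = 13.64. So Q = 54.56 and P = 80.1.
DWL is the triangle between Q = 54.56 and Q = 68.2: ½·(68.2 − 54.56)·(80.1 − 46) = 232.562.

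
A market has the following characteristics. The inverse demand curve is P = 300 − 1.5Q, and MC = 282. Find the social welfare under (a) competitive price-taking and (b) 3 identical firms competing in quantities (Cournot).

Perfect competition: P = MC = 282, so 300 − 1.5Q = 282 and Q = 12.
CS = ½·(300 − 282)·12 = 108; PS = (282 − 282)·12 = 0; TS = 108.
In a 3-firm Cournot equilibrium, symmetry and the first-order condition give q = (300 − 282)/(6) = 3. So Q = 9 and P = 286.5.
CS = ½·(300 − 286.5)·9 = 60.75; PS = (286.5 − 282)·9 = 40.5; TS = 101.25.

Competition: TS = 108; Cournot: TS = 101.25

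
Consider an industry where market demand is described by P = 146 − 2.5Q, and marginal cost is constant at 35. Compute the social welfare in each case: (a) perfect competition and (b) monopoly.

Competition: TS = 2464.2; Monopoly: TS = 1848.15

Perfect competition: P = MC = 35, so 146 − 2.5Q = 35 and Q = 44.4.
CS = ½·(146 − 35)·44.4 = 2464.2; PS = (35 − 35)·44.4 = 0; TS = 2464.2.
A monopolist chooses Q where MR = MC. MR = 146 − 5Q; setting this equal to 35 gives Q = 22.2 and P = 90.5.
CS = ½·(146 − 90.5)·22.2 = 616.05; PS = (90.5 − 35)·22.2 = 1232.1; TS = 1848.15.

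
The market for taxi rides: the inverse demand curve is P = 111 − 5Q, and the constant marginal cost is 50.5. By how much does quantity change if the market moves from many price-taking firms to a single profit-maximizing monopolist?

Q falls by 6.05

Under competition P = MC = 50.5, so Q = (111 − 50.5)/5 = 12.1.
The monopolist equates marginal revenue to marginal cost: 111 − 10Q = 50.5, so Q = 6.05. From demand, P = 80.75.
Change in quantity: 6.05 − 12.1 = −6.05.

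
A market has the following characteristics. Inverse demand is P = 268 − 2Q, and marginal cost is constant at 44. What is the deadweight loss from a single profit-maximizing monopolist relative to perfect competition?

Competitive firms price at marginal cost: P = 44, giving Q = 112.
A monopolist chooses Q where MR = MC. MR = 268 − 4Q; setting this equal to 44 gives Q = 56 and P = 156.
DWL is the triangle between Q = 56 and Q = 112: ½·(112 − 56)·(156 − 44) = 3136.

DWL = 3136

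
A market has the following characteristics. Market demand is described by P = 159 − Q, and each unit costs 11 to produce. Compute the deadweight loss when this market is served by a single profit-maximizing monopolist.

Perfect competition: P = MC = 11, so 159 − Q = 11 and Q = 148.
Monopoly sets MR = MC: 159 − 2Q = 11 ⇒ Q = 74, P = 159 − 74 = 85.
DWL is the triangle between Q = 74 and Q = 148: ½·(148 − 74)·(85 − 11) = 2738.

DWL = 2738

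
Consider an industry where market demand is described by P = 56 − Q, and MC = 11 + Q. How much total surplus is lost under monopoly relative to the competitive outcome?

DWL = 56.25

Under competition P = MC: 56 − Q = 11 + Q ⇒ Q = 22.5, P = 33.5.
The monopolist equates marginal revenue to marginal cost: 56 − 2Q = 11 + Q, so Q = 15. From demand, P = 41.
CS = ½·(56 − 33.5)·22.5 = 253.125; PS = (33.5·22.5 − 11·22.5 − ½·1·22.5²) = 253.125; TS = 506.25.
CS = ½·(56 − 41)·15 = 112.5; PS = (41·15 − 11·15 − ½·1·15²) = 337.5; TS = 450.
DWL = 506.25 − 450 = 56.25.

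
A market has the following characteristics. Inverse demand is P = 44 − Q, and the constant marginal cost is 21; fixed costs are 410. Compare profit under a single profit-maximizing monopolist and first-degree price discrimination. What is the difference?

The monopolist equates marginal revenue to marginal cost: 44 − 2Q = 21, so Q = 11.5. From demand, P = 32.5.
Profit = (32.5 − 21)·11.5 − 410 = −277.75.
Under first-degree price discrimination the firm charges each unit its demand price and produces up to where P = MC, i.e. Q = 23. Consumer surplus is zero; producer surplus equals total surplus.
PS equals the full surplus area, 264.5. Profit = 264.5 − 410 = −145.5.
Change in profit: −145.5 − −277.75 = 132.25.

π rises by 132.25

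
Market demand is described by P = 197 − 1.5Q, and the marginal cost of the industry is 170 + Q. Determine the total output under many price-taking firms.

Competitive equilibrium sets price equal to marginal cost: 197 − 1.5Q = 170 + Q, so Q = 10.8 and P = 180.8.

Q = 10.8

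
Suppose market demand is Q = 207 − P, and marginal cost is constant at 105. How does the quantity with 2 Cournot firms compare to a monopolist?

Cournot: Q = 68; Monopoly: Q = 51

Inverting demand: P = 207 − Q.
With 2 symmetric Cournot firms, each firm's FOC gives 207 − 3q = 105, so q = 34, Q = 2·34 = 68, and P = 139.
Monopoly sets MR = MC: 207 − 2Q = 105 ⇒ Q = 51, P = 207 − 51 = 156.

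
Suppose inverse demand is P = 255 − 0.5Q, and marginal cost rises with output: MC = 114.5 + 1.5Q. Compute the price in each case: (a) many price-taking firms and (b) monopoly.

Competition: P = 219.875; Monopoly: P = 226.9

Under competition P = MC: 255 − 0.5Q = 114.5 + 1.5Q ⇒ Q = 70.25, P = 219.875.
Monopoly sets MR = MC: 255 − Q = 114.5 + 1.5Q ⇒ Q = 56.2, P = 255 − 0.5·56.2 = 226.9.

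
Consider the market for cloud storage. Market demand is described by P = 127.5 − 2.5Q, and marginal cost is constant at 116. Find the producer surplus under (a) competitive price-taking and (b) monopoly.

Competition: PS = 0; Monopoly: PS = 13.225

Competitive firms price at marginal cost: P = 116, giving Q = 4.6.
PS = (116 − 116)·4.6 = 0.
The monopolist equates marginal revenue to marginal cost: 127.5 − 5Q = 116, so Q = 2.3. From demand, P = 121.75.
PS = (121.75 − 116)·2.3 = 13.225.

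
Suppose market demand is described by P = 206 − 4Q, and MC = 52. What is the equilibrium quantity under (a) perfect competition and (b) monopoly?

Competition: Q = 38.5; Monopoly: Q = 19.25

Competitive firms price at marginal cost: P = 52, giving Q = 38.5.
A monopolist chooses Q where MR = MC. MR = 206 − 8Q; setting this equal to 52 gives Q = 19.25 and P = 129.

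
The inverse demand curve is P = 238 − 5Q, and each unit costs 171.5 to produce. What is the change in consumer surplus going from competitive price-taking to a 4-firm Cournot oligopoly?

Competitive firms price at marginal cost: P = 171.5, giving Q = 13.3.
CS = ½·(238 − 171.5)·13.3 = 442.225.
In a 4-firm Cournot equilibrium, symmetry and the first-order condition give q = (238 − 171.5)/(25) = 2.66. So Q = 10.64 and P = 184.8.
CS = ½·(238 − 184.8)·10.64 = 283.024.
Change in consumer surplus: 283.024 − 442.225 = −159.201.

Consumer surplus falls by 159.201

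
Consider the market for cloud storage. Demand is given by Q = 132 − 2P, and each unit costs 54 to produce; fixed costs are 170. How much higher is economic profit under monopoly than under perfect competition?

Economic profit rises by 72

Inverting demand: P = 66 − 0.5Q.
Perfect competition: P = MC = 54, so 66 − 0.5Q = 54 and Q = 24.
Profit = (54 − 54)·24 − 170 = −170.
The monopolist equates marginal revenue to marginal cost: 66 − Q = 54, so Q = 12. From demand, P = 60.
Profit = (60 − 54)·12 − 170 = −98.
Change in economic profit: −98 − −170 = 72.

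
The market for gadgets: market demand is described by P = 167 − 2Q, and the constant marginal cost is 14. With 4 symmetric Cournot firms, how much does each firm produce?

q_i = 15.3

Cournot with 4 identical firms: the symmetric best-response condition is 167 − 10q = 14. Each firm produces q = 15.3, total output Q = 61.2, price P = 44.6.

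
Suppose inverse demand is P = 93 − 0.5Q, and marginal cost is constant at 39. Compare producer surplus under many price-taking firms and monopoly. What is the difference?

Producer surplus rises by 1458

Perfect competition: P = MC = 39, so 93 − 0.5Q = 39 and Q = 108.
PS = (39 − 39)·108 = 0.
A monopolist chooses Q where MR = MC. MR = 93 − Q; setting this equal to 39 gives Q = 54 and P = 66.
PS = (66 − 39)·54 = 1458.
Change in producer surplus: 1458 − 0 = 1458.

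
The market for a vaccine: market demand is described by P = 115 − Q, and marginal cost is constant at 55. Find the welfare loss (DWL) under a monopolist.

Under competition P = MC = 55, so Q = (115 − 55)/1 = 60.
A monopolist chooses Q where MR = MC. MR = 115 − 2Q; setting this equal to 55 gives Q = 30 and P = 85.
DWL is the triangle between Q = 30 and Q = 60: ½·(60 − 30)·(85 − 55) = 450.

DWL = 450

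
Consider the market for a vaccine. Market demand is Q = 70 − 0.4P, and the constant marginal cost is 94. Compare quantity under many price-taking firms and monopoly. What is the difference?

Quantity falls by 16.2

Inverting demand: P = 175 − 2.5Q.
Under competition P = MC = 94, so Q = (175 − 94)/2.5 = 32.4.
A monopolist chooses Q where MR = MC. MR = 175 − 5Q; setting this equal to 94 gives Q = 16.2 and P = 134.5.
Change in quantity: 16.2 − 32.4 = −16.2.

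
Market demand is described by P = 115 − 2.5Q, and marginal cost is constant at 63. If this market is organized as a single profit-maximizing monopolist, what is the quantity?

Monopoly sets MR = MC: 115 − 5Q = 63 ⇒ Q = 10.4, P = 115 − 2.5·10.4 = 89.

Q = 10.4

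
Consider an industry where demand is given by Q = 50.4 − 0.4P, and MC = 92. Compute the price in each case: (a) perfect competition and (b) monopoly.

Competition: P = 92; Monopoly: P = 109

Inverting demand: P = 126 − 2.5Q.
Competitive firms price at marginal cost: P = 92, giving Q = 13.6.
Monopoly sets MR = MC: 126 − 5Q = 92 ⇒ Q = 6.8, P = 126 − 2.5·6.8 = 109.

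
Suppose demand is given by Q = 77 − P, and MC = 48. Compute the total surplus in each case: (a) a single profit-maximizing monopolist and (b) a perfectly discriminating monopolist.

Monopoly: TS = 315.375; Perfect PD: TS = 420.5

Inverting demand: P = 77 − Q.
Monopoly sets MR = MC: 77 − 2Q = 48 ⇒ Q = 14.5, P = 77 − 14.5 = 62.5.
CS = ½·(77 − 62.5)·14.5 = 105.125; PS = (62.5 − 48)·14.5 = 210.25; TS = 315.375.
Under first-degree price discrimination the firm charges each unit its demand price and produces up to where P = MC, i.e. Q = 29. Consumer surplus is zero; producer surplus equals total surplus.
TS = 420.5 (equal to competitive TS).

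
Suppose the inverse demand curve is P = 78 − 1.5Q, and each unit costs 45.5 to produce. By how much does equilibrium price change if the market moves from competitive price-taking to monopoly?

Under competition P = MC = 45.5, so Q = (78 − 45.5)/1.5 = 65/3.
The monopolist equates marginal revenue to marginal cost: 78 − 3Q = 45.5, so Q = 65/6. From demand, P = 61.75.
Change in equilibrium price: 61.75 − 45.5 = 16.25.

Equilibrium price rises by 16.25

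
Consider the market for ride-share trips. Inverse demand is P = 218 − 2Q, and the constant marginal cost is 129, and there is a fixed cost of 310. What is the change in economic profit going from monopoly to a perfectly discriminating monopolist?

A monopolist chooses Q where MR = MC. MR = 218 − 4Q; setting this equal to 129 gives Q = 22.25 and P = 173.5.
Profit = (173.5 − 129)·22.25 − 310 = 680.125.
A perfectly discriminating monopolist sells every unit with P(Q) ≥ MC(Q), so output equals the competitive quantity Q = 44.5. Each buyer pays their reservation price, so CS = 0 and the firm captures all surplus.
PS equals the full surplus area, 1980.25. Profit = 1980.25 − 310 = 1670.25.
Change in economic profit: 1670.25 − 680.125 = 990.125.

Economic profit rises by 990.125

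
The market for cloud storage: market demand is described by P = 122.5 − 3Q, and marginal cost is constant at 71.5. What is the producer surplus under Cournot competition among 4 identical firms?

With 4 symmetric Cournot firms, each firm's FOC gives 122.5 − 15q = 71.5, so q = 3.4, Q = 4·3.4 = 13.6, and P = 81.7.
PS = (81.7 − 71.5)·13.6 = 138.72.

PS = 138.72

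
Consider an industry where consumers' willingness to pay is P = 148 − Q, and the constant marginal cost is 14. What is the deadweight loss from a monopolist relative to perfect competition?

DWL = 2244.5

Competitive firms price at marginal cost: P = 14, giving Q = 134.
Monopoly sets MR = MC: 148 − 2Q = 14 ⇒ Q = 67, P = 148 − 67 = 81.
DWL is the triangle between Q = 67 and Q = 134: ½·(134 − 67)·(81 − 14) = 2244.5.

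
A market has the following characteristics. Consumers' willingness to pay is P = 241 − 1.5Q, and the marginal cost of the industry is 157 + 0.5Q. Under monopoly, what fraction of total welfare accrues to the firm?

PS/TS = 0.7

Monopoly sets MR = MC: 241 − 3Q = 157 + 0.5Q ⇒ Q = 24, P = 241 − 1.5·24 = 205.
CS = ½·(241 − 205)·24 = 432.
PS = P·Q − VC(Q) = 205·24 − (157·24 + ½·0.5·24²) = 1008.
Share captured = PS/TS = 1008/1440 = 0.7.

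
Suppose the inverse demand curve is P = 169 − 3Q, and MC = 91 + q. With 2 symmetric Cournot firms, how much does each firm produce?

q_i = 7.8

In a 2-firm Cournot equilibrium, symmetry and the first-order condition give q = (169 − 91)/(10) = 7.8. So Q = 15.6 and P = 122.2.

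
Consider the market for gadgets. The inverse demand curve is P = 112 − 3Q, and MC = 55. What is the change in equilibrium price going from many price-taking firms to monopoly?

Under competition P = MC = 55, so Q = (112 − 55)/3 = 19.
Monopoly sets MR = MC: 112 − 6Q = 55 ⇒ Q = 9.5, P = 112 − 3·9.5 = 83.5.
Change in equilibrium price: 83.5 − 55 = 28.5.

P rises by 28.5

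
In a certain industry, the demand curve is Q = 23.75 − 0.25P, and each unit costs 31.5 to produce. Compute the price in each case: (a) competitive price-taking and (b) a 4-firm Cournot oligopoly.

Inverting demand: P = 95 − 4Q.
Competitive firms price at marginal cost: P = 31.5, giving Q = 15.875.
In a 4-firm Cournot equilibrium, symmetry and the first-order condition give q = (95 − 31.5)/(20) = 3.175. So Q = 12.7 and P = 44.2.

Competition: P = 31.5; Cournot: P = 44.2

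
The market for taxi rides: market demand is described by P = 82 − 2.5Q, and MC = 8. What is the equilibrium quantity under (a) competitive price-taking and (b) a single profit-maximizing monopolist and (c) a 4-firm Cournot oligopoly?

Competition: Q = 29.6; Monopoly: Q = 14.8; Cournot: Q = 23.68

Under competition P = MC = 8, so Q = (82 − 8)/2.5 = 29.6.
A monopolist chooses Q where MR = MC. MR = 82 − 5Q; setting this equal to 8 gives Q = 14.8 and P = 45.
With 4 symmetric Cournot firms, each firm's FOC gives 82 − 12.5q = 8, so q = 5.92, Q = 4·5.92 = 23.68, and P = 22.8.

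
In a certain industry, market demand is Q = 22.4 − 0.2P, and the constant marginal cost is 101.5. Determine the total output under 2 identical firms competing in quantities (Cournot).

Q = 1.4

Inverting demand: P = 112 − 5Q.
Cournot with 2 identical firms: the symmetric best-response condition is 112 − 15q = 101.5. Each firm produces q = 0.7, total output Q = 1.4, price P = 105.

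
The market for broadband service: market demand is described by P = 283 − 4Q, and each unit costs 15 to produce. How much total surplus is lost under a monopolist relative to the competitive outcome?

DWL = 2244.5

Perfect competition: P = MC = 15, so 283 − 4Q = 15 and Q = 67.
A monopolist chooses Q where MR = MC. MR = 283 − 8Q; setting this equal to 15 gives Q = 33.5 and P = 149.
DWL is the triangle between Q = 33.5 and Q = 67: ½·(67 − 33.5)·(149 − 15) = 2244.5.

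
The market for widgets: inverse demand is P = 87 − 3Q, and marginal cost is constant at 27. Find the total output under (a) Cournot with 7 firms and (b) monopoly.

Cournot with 7 identical firms: the symmetric best-response condition is 87 − 24q = 27. Each firm produces q = 2.5, total output Q = 17.5, price P = 34.5.
Monopoly sets MR = MC: 87 − 6Q = 27 ⇒ Q = 10, P = 87 − 3·10 = 57.

Cournot: Q = 17.5; Monopoly: Q = 10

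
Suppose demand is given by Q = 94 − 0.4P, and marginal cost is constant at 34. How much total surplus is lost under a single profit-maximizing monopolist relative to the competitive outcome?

Inverting demand: P = 235 − 2.5Q.
Perfect competition: P = MC = 34, so 235 − 2.5Q = 34 and Q = 80.4.
A monopolist chooses Q where MR = MC. MR = 235 − 5Q; setting this equal to 34 gives Q = 40.2 and P = 134.5.
DWL is the triangle between Q = 40.2 and Q = 80.4: ½·(80.4 − 40.2)·(134.5 − 34) = 2020.05.

DWL = 2020.05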